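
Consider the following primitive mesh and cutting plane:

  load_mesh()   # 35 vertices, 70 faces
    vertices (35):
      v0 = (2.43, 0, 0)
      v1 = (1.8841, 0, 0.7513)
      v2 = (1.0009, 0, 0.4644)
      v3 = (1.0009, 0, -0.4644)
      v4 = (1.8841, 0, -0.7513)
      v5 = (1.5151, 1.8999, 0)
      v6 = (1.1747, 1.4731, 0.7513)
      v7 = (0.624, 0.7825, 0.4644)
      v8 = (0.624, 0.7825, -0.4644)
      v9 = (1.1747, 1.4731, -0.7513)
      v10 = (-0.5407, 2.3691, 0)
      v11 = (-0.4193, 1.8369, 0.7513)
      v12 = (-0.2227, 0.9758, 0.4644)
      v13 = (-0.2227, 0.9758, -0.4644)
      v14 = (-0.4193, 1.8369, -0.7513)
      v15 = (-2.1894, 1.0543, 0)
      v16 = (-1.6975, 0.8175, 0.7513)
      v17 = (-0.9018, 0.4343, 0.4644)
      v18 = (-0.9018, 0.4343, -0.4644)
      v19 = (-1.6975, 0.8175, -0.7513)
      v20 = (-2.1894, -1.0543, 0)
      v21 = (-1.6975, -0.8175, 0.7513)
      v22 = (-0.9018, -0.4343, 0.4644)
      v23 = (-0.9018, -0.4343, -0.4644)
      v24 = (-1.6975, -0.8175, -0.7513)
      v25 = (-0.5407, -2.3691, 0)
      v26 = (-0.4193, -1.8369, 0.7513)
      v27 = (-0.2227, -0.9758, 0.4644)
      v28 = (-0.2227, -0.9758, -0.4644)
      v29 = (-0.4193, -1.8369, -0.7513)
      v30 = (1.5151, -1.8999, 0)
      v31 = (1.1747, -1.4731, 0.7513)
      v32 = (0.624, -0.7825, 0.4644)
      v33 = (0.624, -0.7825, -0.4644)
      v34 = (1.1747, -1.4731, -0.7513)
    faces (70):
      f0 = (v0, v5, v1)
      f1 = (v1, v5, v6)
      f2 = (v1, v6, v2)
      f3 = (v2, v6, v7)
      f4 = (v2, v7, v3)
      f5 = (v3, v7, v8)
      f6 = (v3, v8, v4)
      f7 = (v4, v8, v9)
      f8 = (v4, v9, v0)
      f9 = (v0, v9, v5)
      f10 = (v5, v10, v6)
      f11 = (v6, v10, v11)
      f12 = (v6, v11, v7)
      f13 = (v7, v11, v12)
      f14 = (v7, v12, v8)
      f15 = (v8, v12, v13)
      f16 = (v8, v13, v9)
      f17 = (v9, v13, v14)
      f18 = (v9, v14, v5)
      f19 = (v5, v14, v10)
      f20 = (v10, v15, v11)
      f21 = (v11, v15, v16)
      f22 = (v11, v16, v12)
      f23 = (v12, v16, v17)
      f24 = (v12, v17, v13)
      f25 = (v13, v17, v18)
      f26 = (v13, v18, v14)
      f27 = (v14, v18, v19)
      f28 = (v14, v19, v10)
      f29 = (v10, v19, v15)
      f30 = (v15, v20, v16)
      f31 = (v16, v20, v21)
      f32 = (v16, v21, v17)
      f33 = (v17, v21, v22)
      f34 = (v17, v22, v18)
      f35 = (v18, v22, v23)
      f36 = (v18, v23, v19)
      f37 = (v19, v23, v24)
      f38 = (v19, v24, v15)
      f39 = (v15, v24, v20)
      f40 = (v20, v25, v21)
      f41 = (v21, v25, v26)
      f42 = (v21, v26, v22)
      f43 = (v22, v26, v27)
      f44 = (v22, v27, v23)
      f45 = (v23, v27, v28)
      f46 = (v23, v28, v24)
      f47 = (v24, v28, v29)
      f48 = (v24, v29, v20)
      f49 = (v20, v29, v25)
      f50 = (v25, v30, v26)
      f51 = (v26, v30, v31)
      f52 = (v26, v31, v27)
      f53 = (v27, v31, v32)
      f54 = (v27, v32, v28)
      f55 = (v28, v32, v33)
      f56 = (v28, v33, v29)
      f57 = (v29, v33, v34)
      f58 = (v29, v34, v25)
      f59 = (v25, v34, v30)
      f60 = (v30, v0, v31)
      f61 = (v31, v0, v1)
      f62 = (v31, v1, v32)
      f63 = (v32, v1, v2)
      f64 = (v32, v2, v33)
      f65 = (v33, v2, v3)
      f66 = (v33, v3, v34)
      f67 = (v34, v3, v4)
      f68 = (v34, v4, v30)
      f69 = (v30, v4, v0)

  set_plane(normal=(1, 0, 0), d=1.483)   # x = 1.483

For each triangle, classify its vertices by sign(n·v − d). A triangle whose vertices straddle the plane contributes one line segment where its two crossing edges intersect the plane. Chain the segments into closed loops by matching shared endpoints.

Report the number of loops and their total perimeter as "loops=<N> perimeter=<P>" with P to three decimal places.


Straddling triangles (18 of 70):
  (v1,v5,v6) [++-] → (1.483, 1.85965, 0.0708482)–(1.483, 0.832902, 0.7513)  len=1.2318
  (v1,v6,v2) [+--] → (1.483, 0.832902, 0.7513)–(1.483, 0, 0.621006)  len=0.8430
  (v3,v8,v4) [--+] → (1.483, 0.249076, -0.659977)–(1.483, 0, -0.621006)  len=0.2521
  (v4,v8,v9) [+--] → (1.483, 0.249076, -0.659977)–(1.483, 0.832902, -0.7513)  len=0.5909
  (v4,v9,v0) [+-+] → (1.483, 0.832902, -0.7513)–(1.483, 1.11131, -0.566782)  len=0.3340
  (v0,v9,v5) [+-+] → (1.483, 1.11131, -0.566782)–(1.483, 1.85965, -0.0708482)  len=0.8978
  (v5,v10,v6) [+--] → (1.483, 1.90723, 0)–(1.483, 1.85965, 0.0708482)  len=0.0853
  (v9,v14,v5) [--+] → (1.483, 1.89885, -0.0124673)–(1.483, 1.85965, -0.0708482)  len=0.0703
  (v5,v14,v10) [+--] → (1.483, 1.89885, -0.0124673)–(1.483, 1.90723, 0)  len=0.0150
  (v25,v30,v26) [-+-] → (1.483, -1.90723, 0)–(1.483, -1.89885, 0.0124673)  len=0.0150
  (v26,v30,v31) [-+-] → (1.483, -1.89885, 0.0124673)–(1.483, -1.85965, 0.0708482)  len=0.0703
  (v25,v34,v30) [--+] → (1.483, -1.85965, -0.0708482)–(1.483, -1.90723, 0)  len=0.0853
  (v30,v0,v31) [++-] → (1.483, -1.11131, 0.566782)–(1.483, -1.85965, 0.0708482)  len=0.8978
  (v31,v0,v1) [-++] → (1.483, -1.11131, 0.566782)–(1.483, -0.832902, 0.7513)  len=0.3340
  (v31,v1,v32) [-+-] → (1.483, -0.832902, 0.7513)–(1.483, -0.249076, 0.659977)  len=0.5909
  (v32,v1,v2) [-+-] → (1.483, -0.249076, 0.659977)–(1.483, 0, 0.621006)  len=0.2521
  (v34,v3,v4) [--+] → (1.483, 0, -0.621006)–(1.483, -0.832902, -0.7513)  len=0.8430
  (v34,v4,v30) [-++] → (1.483, -0.832902, -0.7513)–(1.483, -1.85965, -0.0708482)  len=1.2318

Chained into 1 loop(s):
  loop 1: 18 segments, perimeter = 8.6405
Total perimeter = 8.641

loops=1 perimeter=8.641


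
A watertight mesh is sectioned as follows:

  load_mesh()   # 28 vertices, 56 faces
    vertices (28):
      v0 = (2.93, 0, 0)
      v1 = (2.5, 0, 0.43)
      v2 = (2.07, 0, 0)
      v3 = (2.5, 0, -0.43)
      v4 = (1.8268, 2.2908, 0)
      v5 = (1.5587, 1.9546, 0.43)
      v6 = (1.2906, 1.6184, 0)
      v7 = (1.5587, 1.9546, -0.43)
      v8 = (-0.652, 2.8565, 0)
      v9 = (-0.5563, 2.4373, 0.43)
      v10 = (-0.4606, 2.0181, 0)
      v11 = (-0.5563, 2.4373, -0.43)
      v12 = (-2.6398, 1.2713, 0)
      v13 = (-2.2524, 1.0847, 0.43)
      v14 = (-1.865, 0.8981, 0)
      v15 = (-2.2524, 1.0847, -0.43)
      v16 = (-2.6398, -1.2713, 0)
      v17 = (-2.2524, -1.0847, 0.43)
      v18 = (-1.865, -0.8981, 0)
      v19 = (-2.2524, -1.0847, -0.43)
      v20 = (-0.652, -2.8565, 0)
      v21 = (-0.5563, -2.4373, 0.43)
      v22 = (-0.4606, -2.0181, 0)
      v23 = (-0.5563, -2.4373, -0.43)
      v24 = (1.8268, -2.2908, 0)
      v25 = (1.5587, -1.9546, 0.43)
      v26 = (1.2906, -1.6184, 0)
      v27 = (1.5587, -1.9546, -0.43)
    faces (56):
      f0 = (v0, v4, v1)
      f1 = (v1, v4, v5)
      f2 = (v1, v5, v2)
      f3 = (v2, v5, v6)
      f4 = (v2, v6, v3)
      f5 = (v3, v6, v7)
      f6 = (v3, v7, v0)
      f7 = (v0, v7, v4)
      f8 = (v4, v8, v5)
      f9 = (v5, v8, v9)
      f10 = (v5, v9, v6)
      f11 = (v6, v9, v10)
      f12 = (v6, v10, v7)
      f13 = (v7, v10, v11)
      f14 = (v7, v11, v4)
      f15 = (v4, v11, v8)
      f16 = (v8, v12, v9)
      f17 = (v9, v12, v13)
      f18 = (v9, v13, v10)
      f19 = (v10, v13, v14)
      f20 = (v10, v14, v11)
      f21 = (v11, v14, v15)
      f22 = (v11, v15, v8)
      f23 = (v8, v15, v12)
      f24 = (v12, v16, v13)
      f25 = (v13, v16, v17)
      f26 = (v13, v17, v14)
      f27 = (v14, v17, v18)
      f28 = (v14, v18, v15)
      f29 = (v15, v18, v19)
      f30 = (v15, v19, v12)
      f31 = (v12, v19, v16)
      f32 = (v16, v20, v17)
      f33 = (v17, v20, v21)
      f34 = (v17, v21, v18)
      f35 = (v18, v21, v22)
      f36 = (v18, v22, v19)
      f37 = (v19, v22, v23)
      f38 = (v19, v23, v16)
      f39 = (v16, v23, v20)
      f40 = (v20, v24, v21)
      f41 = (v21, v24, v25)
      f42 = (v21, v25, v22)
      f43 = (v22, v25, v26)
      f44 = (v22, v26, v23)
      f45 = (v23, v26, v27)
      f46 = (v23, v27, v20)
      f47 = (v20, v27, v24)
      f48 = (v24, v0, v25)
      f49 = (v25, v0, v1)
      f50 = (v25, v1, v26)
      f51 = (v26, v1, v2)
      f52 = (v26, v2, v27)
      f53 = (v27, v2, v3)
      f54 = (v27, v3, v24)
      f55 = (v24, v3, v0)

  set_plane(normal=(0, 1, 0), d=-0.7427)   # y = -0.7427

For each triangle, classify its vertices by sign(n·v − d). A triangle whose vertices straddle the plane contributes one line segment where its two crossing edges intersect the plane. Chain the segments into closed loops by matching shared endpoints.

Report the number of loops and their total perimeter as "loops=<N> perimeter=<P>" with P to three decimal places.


loops=2 perimeter=4.748

Straddling triangles (16 of 56):
  (v12,v16,v13) [+-+] → (-2.6398, -0.7427, 0)–(-2.55288, -0.7427, 0.0964762)  len=0.1299
  (v13,v16,v17) [+--] → (-2.55288, -0.7427, 0.0964762)–(-2.2524, -0.7427, 0.43)  len=0.4489
  (v13,v17,v14) [+-+] → (-2.2524, -0.7427, 0.43)–(-2.18558, -0.7427, 0.355832)  len=0.0998
  (v14,v17,v18) [+--] → (-2.18558, -0.7427, 0.355832)–(-1.865, -0.7427, 0)  len=0.4789
  (v14,v18,v15) [+-+] → (-1.865, -0.7427, 0)–(-1.89536, -0.7427, -0.0337008)  len=0.0454
  (v15,v18,v19) [+--] → (-1.89536, -0.7427, -0.0337008)–(-2.2524, -0.7427, -0.43)  len=0.5334
  (v15,v19,v12) [+-+] → (-2.2524, -0.7427, -0.43)–(-2.30864, -0.7427, -0.367581)  len=0.0840
  (v12,v19,v16) [+--] → (-2.30864, -0.7427, -0.367581)–(-2.6398, -0.7427, 0)  len=0.4948
  (v24,v0,v25) [-+-] → (2.57233, -0.7427, 0)–(2.40894, -0.7427, 0.163389)  len=0.2311
  (v25,v0,v1) [-++] → (2.40894, -0.7427, 0.163389)–(2.14233, -0.7427, 0.43)  len=0.3770
  (v25,v1,v26) [-+-] → (2.14233, -0.7427, 0.43)–(1.94499, -0.7427, 0.232669)  len=0.2791
  (v26,v1,v2) [-++] → (1.94499, -0.7427, 0.232669)–(1.71233, -0.7427, 0)  len=0.3290
  (v26,v2,v27) [-+-] → (1.71233, -0.7427, 0)–(1.87572, -0.7427, -0.163389)  len=0.2311
  (v27,v2,v3) [-++] → (1.87572, -0.7427, -0.163389)–(2.14233, -0.7427, -0.43)  len=0.3770
  (v27,v3,v24) [-+-] → (2.14233, -0.7427, -0.43)–(2.28174, -0.7427, -0.29059)  len=0.1972
  (v24,v3,v0) [-++] → (2.28174, -0.7427, -0.29059)–(2.57233, -0.7427, 0)  len=0.4110

Chained into 2 loop(s):
  loop 1: 8 segments, perimeter = 2.3151
  loop 2: 8 segments, perimeter = 2.4325
Total perimeter = 4.748


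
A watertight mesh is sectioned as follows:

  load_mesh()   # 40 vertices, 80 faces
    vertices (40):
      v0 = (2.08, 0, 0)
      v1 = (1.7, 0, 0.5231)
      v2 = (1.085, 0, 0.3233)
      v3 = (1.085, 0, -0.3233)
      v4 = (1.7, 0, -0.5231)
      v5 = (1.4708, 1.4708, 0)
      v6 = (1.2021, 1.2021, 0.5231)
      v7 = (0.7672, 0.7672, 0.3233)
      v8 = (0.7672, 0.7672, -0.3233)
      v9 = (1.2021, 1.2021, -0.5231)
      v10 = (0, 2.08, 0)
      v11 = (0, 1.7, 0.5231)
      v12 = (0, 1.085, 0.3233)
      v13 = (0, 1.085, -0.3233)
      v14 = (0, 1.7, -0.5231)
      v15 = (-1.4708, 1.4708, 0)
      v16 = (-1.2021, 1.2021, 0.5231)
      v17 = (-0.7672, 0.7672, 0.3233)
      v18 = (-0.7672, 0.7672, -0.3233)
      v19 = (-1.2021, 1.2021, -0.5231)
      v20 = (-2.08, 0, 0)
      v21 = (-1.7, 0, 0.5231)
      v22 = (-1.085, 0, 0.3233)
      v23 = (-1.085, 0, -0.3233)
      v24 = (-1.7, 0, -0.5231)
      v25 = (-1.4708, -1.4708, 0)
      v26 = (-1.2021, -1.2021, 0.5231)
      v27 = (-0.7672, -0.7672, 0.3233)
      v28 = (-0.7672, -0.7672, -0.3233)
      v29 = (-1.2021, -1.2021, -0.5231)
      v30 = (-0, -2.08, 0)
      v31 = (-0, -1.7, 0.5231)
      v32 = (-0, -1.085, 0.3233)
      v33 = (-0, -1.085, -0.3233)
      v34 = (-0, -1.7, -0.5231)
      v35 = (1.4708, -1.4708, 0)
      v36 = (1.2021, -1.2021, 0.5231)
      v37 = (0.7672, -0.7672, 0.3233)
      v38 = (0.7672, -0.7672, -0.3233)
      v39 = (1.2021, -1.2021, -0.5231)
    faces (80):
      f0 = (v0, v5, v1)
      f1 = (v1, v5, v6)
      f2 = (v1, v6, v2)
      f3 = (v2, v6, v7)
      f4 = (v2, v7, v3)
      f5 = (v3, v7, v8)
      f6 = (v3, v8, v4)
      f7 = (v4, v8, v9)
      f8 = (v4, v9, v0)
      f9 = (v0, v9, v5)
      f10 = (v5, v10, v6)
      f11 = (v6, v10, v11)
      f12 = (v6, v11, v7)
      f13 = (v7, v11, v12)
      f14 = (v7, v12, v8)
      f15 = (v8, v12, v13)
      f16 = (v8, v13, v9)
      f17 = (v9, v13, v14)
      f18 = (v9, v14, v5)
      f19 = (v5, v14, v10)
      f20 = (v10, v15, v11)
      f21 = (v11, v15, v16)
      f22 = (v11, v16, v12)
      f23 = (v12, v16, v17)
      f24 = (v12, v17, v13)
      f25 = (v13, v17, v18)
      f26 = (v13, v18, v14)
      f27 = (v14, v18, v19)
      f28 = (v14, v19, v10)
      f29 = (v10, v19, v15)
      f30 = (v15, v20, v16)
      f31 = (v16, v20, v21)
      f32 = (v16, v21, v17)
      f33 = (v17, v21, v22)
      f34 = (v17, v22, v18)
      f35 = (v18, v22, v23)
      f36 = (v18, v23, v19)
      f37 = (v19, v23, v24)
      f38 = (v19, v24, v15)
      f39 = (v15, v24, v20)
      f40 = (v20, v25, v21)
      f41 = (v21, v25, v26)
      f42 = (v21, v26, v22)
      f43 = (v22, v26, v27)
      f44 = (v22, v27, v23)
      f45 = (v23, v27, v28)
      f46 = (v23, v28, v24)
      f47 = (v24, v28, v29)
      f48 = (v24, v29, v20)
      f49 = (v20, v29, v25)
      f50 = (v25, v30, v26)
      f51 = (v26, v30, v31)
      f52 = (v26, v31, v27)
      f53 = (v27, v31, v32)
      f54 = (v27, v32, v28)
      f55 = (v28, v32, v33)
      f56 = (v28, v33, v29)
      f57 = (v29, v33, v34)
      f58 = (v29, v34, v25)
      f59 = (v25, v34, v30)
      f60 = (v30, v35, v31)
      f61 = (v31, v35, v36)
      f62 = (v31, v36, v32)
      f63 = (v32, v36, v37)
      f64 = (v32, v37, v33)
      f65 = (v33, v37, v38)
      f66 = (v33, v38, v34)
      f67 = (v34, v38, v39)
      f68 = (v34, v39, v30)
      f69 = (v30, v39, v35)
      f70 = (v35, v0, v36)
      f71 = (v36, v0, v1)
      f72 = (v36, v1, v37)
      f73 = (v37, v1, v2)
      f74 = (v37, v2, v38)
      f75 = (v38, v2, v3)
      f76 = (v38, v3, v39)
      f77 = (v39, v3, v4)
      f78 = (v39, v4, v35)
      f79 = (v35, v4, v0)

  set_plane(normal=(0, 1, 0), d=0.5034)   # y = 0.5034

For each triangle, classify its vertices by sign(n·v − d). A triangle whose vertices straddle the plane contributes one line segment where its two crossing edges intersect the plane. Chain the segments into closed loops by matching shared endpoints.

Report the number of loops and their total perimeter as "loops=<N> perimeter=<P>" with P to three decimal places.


loops=2 perimeter=6.466

Straddling triangles (20 of 80):
  (v0,v5,v1) [-+-] → (1.87149, 0.5034, 0)–(1.62155, 0.5034, 0.344062)  len=0.4253
  (v1,v5,v6) [-++] → (1.62155, 0.5034, 0.344062)–(1.4915, 0.5034, 0.5231)  len=0.2213
  (v1,v6,v2) [-+-] → (1.4915, 0.5034, 0.5231)–(1.13404, 0.5034, 0.40697)  len=0.3758
  (v2,v6,v7) [-++] → (1.13404, 0.5034, 0.40697)–(0.876475, 0.5034, 0.3233)  len=0.2708
  (v2,v7,v3) [-+-] → (0.876475, 0.5034, 0.3233)–(0.876475, 0.5034, 0.100968)  len=0.2223
  (v3,v7,v8) [-++] → (0.876475, 0.5034, 0.100968)–(0.876475, 0.5034, -0.3233)  len=0.4243
  (v3,v8,v4) [-+-] → (0.876475, 0.5034, -0.3233)–(1.08794, 0.5034, -0.392001)  len=0.2223
  (v4,v8,v9) [-++] → (1.08794, 0.5034, -0.392001)–(1.4915, 0.5034, -0.5231)  len=0.4243
  (v4,v9,v0) [-+-] → (1.4915, 0.5034, -0.5231)–(1.71236, 0.5034, -0.219057)  len=0.3758
  (v0,v9,v5) [-++] → (1.71236, 0.5034, -0.219057)–(1.87149, 0.5034, 0)  len=0.2708
  (v15,v20,v16) [+-+] → (-1.87149, 0.5034, 0)–(-1.71236, 0.5034, 0.219057)  len=0.2708
  (v16,v20,v21) [+--] → (-1.71236, 0.5034, 0.219057)–(-1.4915, 0.5034, 0.5231)  len=0.3758
  (v16,v21,v17) [+-+] → (-1.4915, 0.5034, 0.5231)–(-1.08794, 0.5034, 0.392001)  len=0.4243
  (v17,v21,v22) [+--] → (-1.08794, 0.5034, 0.392001)–(-0.876475, 0.5034, 0.3233)  len=0.2223
  (v17,v22,v18) [+-+] → (-0.876475, 0.5034, 0.3233)–(-0.876475, 0.5034, -0.100968)  len=0.4243
  (v18,v22,v23) [+--] → (-0.876475, 0.5034, -0.100968)–(-0.876475, 0.5034, -0.3233)  len=0.2223
  (v18,v23,v19) [+-+] → (-0.876475, 0.5034, -0.3233)–(-1.13404, 0.5034, -0.40697)  len=0.2708
  (v19,v23,v24) [+--] → (-1.13404, 0.5034, -0.40697)–(-1.4915, 0.5034, -0.5231)  len=0.3758
  (v19,v24,v15) [+-+] → (-1.4915, 0.5034, -0.5231)–(-1.62155, 0.5034, -0.344062)  len=0.2213
  (v15,v24,v20) [+--] → (-1.62155, 0.5034, -0.344062)–(-1.87149, 0.5034, 0)  len=0.4253

Chained into 2 loop(s):
  loop 1: 10 segments, perimeter = 3.2330
  loop 2: 10 segments, perimeter = 3.2330
Total perimeter = 6.466


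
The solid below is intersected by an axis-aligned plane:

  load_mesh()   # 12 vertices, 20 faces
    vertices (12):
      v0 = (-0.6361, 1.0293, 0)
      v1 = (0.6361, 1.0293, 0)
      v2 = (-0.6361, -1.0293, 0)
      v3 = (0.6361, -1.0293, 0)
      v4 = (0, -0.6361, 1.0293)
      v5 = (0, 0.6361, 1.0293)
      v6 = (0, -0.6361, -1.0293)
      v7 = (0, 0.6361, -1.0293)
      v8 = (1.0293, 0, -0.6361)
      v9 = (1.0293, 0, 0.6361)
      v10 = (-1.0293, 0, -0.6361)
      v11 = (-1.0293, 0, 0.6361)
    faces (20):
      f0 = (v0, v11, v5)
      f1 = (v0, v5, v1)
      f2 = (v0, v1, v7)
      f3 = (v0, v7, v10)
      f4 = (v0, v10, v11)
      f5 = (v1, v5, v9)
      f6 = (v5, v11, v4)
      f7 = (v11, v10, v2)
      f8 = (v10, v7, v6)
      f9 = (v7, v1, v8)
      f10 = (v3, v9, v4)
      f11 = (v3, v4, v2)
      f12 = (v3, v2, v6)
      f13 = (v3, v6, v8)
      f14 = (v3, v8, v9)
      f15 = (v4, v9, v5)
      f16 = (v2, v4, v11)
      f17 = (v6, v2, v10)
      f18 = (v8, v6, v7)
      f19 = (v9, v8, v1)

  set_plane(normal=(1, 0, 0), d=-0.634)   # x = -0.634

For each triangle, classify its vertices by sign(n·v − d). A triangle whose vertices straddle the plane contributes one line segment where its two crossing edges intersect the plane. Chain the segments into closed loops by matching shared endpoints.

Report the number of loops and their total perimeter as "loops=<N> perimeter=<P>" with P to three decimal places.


loops=1 perimeter=5.425

Straddling triangles (10 of 20):
  (v0,v11,v5) [--+] → (-0.634, 0.244293, 0.787107)–(-0.634, 1.028, 0.0033981)  len=1.1083
  (v0,v5,v1) [-++] → (-0.634, 1.028, 0.0033981)–(-0.634, 1.0293, 0)  len=0.0036
  (v0,v1,v7) [-++] → (-0.634, 1.0293, 0)–(-0.634, 1.028, -0.0033981)  len=0.0036
  (v0,v7,v10) [-+-] → (-0.634, 1.028, -0.0033981)–(-0.634, 0.244293, -0.787107)  len=1.1083
  (v5,v11,v4) [+-+] → (-0.634, 0.244293, 0.787107)–(-0.634, -0.244293, 0.787107)  len=0.4886
  (v10,v7,v6) [-++] → (-0.634, 0.244293, -0.787107)–(-0.634, -0.244293, -0.787107)  len=0.4886
  (v3,v4,v2) [++-] → (-0.634, -1.028, 0.0033981)–(-0.634, -1.0293, 0)  len=0.0036
  (v3,v2,v6) [+-+] → (-0.634, -1.0293, 0)–(-0.634, -1.028, -0.0033981)  len=0.0036
  (v2,v4,v11) [-+-] → (-0.634, -1.028, 0.0033981)–(-0.634, -0.244293, 0.787107)  len=1.1083
  (v6,v2,v10) [+--] → (-0.634, -1.028, -0.0033981)–(-0.634, -0.244293, -0.787107)  len=1.1083

Chained into 1 loop(s):
  loop 1: 10 segments, perimeter = 5.4251
Total perimeter = 5.425


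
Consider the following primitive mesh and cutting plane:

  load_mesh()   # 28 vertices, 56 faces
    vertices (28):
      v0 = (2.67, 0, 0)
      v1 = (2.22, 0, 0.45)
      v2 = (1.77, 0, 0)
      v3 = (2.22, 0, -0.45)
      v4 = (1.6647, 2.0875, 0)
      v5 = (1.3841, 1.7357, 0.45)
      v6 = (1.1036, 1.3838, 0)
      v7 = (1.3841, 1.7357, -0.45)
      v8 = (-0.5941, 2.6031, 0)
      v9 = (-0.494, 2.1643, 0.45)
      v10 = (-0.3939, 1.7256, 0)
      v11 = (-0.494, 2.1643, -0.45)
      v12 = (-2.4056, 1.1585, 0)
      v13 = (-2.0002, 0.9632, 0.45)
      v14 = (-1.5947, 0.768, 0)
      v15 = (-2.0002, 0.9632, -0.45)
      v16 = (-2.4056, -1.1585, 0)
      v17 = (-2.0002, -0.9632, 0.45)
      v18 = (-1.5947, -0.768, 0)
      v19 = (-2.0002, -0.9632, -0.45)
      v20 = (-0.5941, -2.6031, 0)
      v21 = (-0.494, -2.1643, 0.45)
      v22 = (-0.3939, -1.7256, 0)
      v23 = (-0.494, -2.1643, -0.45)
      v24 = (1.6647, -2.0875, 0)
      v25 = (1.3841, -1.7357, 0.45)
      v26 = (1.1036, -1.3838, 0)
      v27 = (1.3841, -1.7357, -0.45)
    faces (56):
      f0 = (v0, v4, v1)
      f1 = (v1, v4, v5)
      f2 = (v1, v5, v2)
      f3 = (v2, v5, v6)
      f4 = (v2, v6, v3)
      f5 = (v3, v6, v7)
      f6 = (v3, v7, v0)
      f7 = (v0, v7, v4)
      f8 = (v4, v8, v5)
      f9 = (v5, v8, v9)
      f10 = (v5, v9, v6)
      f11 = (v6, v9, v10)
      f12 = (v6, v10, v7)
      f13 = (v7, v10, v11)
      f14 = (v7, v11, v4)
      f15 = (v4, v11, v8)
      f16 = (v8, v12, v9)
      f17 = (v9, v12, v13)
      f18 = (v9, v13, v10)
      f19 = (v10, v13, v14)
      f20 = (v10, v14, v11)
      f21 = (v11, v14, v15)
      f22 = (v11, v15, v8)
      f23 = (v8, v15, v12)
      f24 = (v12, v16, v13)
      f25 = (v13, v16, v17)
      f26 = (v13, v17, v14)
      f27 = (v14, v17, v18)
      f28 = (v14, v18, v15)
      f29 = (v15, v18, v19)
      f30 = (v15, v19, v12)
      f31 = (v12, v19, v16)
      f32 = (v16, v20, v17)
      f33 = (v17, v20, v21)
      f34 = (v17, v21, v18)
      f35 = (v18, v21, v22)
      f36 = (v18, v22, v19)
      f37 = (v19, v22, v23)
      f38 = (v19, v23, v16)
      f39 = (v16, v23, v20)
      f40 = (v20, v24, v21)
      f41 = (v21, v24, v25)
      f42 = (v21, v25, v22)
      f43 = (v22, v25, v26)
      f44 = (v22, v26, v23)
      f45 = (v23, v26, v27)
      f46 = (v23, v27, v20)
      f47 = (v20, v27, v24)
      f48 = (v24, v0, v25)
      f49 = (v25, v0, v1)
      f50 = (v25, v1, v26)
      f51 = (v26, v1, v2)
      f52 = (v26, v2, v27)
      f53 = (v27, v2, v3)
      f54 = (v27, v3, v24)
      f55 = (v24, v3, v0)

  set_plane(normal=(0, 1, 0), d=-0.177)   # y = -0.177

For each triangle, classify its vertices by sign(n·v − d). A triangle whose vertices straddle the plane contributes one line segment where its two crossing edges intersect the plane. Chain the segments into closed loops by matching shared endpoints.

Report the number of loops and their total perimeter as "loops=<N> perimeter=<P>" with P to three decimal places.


Straddling triangles (16 of 56):
  (v12,v16,v13) [+-+] → (-2.4056, -0.177, 0)–(-2.21806, -0.177, 0.20817)  len=0.2802
  (v13,v16,v17) [+--] → (-2.21806, -0.177, 0.20817)–(-2.0002, -0.177, 0.45)  len=0.3255
  (v13,v17,v14) [+-+] → (-2.0002, -0.177, 0.45)–(-1.81605, -0.177, 0.245639)  len=0.2751
  (v14,v17,v18) [+--] → (-1.81605, -0.177, 0.245639)–(-1.5947, -0.177, 0)  len=0.3307
  (v14,v18,v15) [+-+] → (-1.5947, -0.177, 0)–(-1.73313, -0.177, -0.153622)  len=0.2068
  (v15,v18,v19) [+--] → (-1.73313, -0.177, -0.153622)–(-2.0002, -0.177, -0.45)  len=0.3990
  (v15,v19,v12) [+-+] → (-2.0002, -0.177, -0.45)–(-2.15042, -0.177, -0.283252)  len=0.2244
  (v12,v19,v16) [+--] → (-2.15042, -0.177, -0.283252)–(-2.4056, -0.177, 0)  len=0.3812
  (v24,v0,v25) [-+-] → (2.58476, -0.177, 0)–(2.53887, -0.177, 0.0458893)  len=0.0649
  (v25,v0,v1) [-++] → (2.53887, -0.177, 0.0458893)–(2.13476, -0.177, 0.45)  len=0.5715
  (v25,v1,v26) [-+-] → (2.13476, -0.177, 0.45)–(2.0772, -0.177, 0.392441)  len=0.0814
  (v26,v1,v2) [-++] → (2.0772, -0.177, 0.392441)–(1.68476, -0.177, 0)  len=0.5550
  (v26,v2,v27) [-+-] → (1.68476, -0.177, 0)–(1.73065, -0.177, -0.0458893)  len=0.0649
  (v27,v2,v3) [-++] → (1.73065, -0.177, -0.0458893)–(2.13476, -0.177, -0.45)  len=0.5715
  (v27,v3,v24) [-+-] → (2.13476, -0.177, -0.45)–(2.17292, -0.177, -0.411844)  len=0.0540
  (v24,v3,v0) [-++] → (2.17292, -0.177, -0.411844)–(2.58476, -0.177, 0)  len=0.5824

Chained into 2 loop(s):
  loop 1: 8 segments, perimeter = 2.4229
  loop 2: 8 segments, perimeter = 2.5456
Total perimeter = 4.968

loops=2 perimeter=4.968


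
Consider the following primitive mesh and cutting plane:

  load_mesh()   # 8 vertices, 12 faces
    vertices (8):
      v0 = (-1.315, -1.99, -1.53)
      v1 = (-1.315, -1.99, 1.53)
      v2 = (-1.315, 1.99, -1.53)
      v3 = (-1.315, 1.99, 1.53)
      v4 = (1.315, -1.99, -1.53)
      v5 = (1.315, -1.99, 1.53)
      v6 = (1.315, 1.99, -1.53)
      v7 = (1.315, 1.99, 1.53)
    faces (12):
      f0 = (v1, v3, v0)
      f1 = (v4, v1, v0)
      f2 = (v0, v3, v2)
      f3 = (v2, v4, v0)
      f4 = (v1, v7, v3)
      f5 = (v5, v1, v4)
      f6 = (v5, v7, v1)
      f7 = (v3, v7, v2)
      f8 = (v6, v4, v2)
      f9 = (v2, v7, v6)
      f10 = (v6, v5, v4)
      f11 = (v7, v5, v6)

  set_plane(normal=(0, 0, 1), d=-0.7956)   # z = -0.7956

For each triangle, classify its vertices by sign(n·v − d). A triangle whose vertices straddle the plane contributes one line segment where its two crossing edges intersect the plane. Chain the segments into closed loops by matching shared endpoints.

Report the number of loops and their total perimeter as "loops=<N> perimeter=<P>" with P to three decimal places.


loops=1 perimeter=13.220

Straddling triangles (8 of 12):
  (v1,v3,v0) [++-] → (-1.315, -1.0348, -0.7956)–(-1.315, -1.99, -0.7956)  len=0.9552
  (v4,v1,v0) [-+-] → (0.6838, -1.99, -0.7956)–(-1.315, -1.99, -0.7956)  len=1.9988
  (v0,v3,v2) [-+-] → (-1.315, -1.0348, -0.7956)–(-1.315, 1.99, -0.7956)  len=3.0248
  (v5,v1,v4) [++-] → (0.6838, -1.99, -0.7956)–(1.315, -1.99, -0.7956)  len=0.6312
  (v3,v7,v2) [++-] → (-0.6838, 1.99, -0.7956)–(-1.315, 1.99, -0.7956)  len=0.6312
  (v2,v7,v6) [-+-] → (-0.6838, 1.99, -0.7956)–(1.315, 1.99, -0.7956)  len=1.9988
  (v6,v5,v4) [-+-] → (1.315, 1.0348, -0.7956)–(1.315, -1.99, -0.7956)  len=3.0248
  (v7,v5,v6) [++-] → (1.315, 1.0348, -0.7956)–(1.315, 1.99, -0.7956)  len=0.9552

Chained into 1 loop(s):
  loop 1: 8 segments, perimeter = 13.2200
Total perimeter = 13.220


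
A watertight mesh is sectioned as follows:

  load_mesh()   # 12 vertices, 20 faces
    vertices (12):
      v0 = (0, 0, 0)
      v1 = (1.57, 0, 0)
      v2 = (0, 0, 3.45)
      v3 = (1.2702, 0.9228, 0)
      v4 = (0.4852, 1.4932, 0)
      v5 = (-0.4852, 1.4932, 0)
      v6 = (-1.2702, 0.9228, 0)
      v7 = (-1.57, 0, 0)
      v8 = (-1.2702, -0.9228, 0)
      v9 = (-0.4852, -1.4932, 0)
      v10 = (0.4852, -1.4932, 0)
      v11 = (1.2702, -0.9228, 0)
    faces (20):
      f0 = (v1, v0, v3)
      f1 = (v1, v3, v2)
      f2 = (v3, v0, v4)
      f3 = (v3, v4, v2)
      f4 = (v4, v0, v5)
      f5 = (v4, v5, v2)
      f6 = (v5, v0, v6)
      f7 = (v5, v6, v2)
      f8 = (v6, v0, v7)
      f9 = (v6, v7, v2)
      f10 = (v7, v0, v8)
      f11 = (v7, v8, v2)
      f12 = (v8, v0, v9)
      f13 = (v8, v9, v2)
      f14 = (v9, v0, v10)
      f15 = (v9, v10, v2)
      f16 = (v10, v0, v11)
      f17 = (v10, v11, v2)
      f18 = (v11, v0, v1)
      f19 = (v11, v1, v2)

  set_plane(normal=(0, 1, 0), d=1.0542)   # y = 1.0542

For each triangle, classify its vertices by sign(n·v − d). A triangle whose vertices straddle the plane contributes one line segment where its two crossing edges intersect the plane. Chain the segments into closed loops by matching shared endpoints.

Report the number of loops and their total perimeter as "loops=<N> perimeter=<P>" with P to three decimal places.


Straddling triangles (6 of 20):
  (v3,v0,v4) [--+] → (0.342551, 1.0542, 0)–(1.08936, 1.0542, 0)  len=0.7468
  (v3,v4,v2) [-+-] → (1.08936, 1.0542, 0)–(0.342551, 1.0542, 1.0143)  len=1.2596
  (v4,v0,v5) [+-+] → (0.342551, 1.0542, 0)–(-0.342551, 1.0542, 0)  len=0.6851
  (v4,v5,v2) [++-] → (-0.342551, 1.0542, 1.0143)–(0.342551, 1.0542, 1.0143)  len=0.6851
  (v5,v0,v6) [+--] → (-0.342551, 1.0542, 0)–(-1.08936, 1.0542, 0)  len=0.7468
  (v5,v6,v2) [+--] → (-1.08936, 1.0542, 0)–(-0.342551, 1.0542, 1.0143)  len=1.2596

Chained into 1 loop(s):
  loop 1: 6 segments, perimeter = 5.3830
Total perimeter = 5.383

loops=1 perimeter=5.383


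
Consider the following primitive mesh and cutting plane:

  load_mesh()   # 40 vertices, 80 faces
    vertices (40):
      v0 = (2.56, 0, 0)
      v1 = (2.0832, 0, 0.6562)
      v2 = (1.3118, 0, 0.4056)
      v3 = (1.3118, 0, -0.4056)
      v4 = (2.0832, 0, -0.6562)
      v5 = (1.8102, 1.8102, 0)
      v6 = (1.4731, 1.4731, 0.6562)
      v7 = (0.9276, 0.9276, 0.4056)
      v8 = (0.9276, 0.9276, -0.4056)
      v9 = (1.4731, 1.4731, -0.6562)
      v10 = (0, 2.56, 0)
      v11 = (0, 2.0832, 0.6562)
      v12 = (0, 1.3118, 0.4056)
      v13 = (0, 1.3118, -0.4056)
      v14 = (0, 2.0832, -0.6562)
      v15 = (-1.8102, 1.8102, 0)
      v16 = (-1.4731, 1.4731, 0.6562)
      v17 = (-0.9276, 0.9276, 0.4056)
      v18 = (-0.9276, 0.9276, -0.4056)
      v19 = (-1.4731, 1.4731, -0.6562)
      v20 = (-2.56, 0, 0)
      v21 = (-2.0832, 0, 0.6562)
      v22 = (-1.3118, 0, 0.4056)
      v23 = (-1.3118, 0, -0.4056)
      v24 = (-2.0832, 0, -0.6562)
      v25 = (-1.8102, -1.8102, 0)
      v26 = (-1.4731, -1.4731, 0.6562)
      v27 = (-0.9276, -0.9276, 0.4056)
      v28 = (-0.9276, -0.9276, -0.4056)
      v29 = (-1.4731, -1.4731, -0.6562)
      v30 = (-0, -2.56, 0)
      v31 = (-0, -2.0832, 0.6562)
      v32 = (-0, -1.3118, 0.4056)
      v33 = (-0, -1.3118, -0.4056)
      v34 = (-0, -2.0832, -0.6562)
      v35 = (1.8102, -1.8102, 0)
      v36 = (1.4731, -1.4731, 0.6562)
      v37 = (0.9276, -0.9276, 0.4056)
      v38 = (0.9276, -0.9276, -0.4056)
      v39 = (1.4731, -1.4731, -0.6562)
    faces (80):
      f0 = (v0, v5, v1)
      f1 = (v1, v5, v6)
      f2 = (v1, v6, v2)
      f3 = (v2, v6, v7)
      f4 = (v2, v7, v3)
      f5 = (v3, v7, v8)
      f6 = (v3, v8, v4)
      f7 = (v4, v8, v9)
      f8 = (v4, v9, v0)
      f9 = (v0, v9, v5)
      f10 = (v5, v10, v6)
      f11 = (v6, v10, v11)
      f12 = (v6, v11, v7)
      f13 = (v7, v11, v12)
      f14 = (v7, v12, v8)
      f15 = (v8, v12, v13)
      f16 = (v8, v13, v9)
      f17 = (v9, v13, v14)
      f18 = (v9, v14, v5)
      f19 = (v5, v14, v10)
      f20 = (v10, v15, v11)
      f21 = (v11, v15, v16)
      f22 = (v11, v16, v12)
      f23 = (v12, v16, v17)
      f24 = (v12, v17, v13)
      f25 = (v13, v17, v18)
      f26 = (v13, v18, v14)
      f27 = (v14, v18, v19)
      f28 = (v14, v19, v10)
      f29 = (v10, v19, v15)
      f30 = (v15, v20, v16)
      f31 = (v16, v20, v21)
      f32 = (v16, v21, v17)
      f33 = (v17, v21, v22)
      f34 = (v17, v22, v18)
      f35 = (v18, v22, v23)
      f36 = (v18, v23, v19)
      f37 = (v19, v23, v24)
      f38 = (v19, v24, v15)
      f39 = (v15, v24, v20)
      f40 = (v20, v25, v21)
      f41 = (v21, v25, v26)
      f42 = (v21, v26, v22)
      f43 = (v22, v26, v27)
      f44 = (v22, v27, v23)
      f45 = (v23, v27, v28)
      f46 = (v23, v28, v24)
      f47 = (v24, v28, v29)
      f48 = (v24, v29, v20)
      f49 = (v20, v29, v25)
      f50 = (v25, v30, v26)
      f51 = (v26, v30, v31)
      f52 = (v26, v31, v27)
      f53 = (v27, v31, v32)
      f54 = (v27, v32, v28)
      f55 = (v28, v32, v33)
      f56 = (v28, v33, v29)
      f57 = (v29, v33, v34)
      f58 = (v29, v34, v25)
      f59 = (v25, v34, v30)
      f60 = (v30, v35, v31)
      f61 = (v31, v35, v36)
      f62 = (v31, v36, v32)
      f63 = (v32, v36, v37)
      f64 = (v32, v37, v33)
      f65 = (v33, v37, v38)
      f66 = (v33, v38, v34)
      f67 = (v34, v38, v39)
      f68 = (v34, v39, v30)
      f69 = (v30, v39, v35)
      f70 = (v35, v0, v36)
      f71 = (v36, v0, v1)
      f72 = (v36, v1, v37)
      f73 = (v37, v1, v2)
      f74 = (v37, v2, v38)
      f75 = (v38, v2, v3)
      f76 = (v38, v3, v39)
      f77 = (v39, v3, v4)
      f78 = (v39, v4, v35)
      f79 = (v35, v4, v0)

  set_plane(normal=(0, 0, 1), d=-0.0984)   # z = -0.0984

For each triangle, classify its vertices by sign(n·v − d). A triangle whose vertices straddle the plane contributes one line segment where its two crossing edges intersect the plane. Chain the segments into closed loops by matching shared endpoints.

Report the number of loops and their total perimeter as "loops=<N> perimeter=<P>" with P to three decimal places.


Straddling triangles (32 of 80):
  (v2,v7,v3) [++-] → (1.1663, 0.35128, -0.0984)–(1.3118, 0, -0.0984)  len=0.3802
  (v3,v7,v8) [-+-] → (1.1663, 0.35128, -0.0984)–(0.9276, 0.9276, -0.0984)  len=0.6238
  (v4,v9,v0) [--+] → (2.39701, 0.220898, -0.0984)–(2.4885, 0, -0.0984)  len=0.2391
  (v0,v9,v5) [+-+] → (2.39701, 0.220898, -0.0984)–(1.75965, 1.75965, -0.0984)  len=1.6655
  (v7,v12,v8) [++-] → (0.57632, 1.0731, -0.0984)–(0.9276, 0.9276, -0.0984)  len=0.3802
  (v8,v12,v13) [-+-] → (0.57632, 1.0731, -0.0984)–(0, 1.3118, -0.0984)  len=0.6238
  (v9,v14,v5) [--+] → (1.53875, 1.85114, -0.0984)–(1.75965, 1.75965, -0.0984)  len=0.2391
  (v5,v14,v10) [+-+] → (1.53875, 1.85114, -0.0984)–(0, 2.4885, -0.0984)  len=1.6655
  (v12,v17,v13) [++-] → (-0.35128, 1.1663, -0.0984)–(0, 1.3118, -0.0984)  len=0.3802
  (v13,v17,v18) [-+-] → (-0.35128, 1.1663, -0.0984)–(-0.9276, 0.9276, -0.0984)  len=0.6238
  (v14,v19,v10) [--+] → (-0.220898, 2.39701, -0.0984)–(0, 2.4885, -0.0984)  len=0.2391
  (v10,v19,v15) [+-+] → (-0.220898, 2.39701, -0.0984)–(-1.75965, 1.75965, -0.0984)  len=1.6655
  (v17,v22,v18) [++-] → (-1.0731, 0.57632, -0.0984)–(-0.9276, 0.9276, -0.0984)  len=0.3802
  (v18,v22,v23) [-+-] → (-1.0731, 0.57632, -0.0984)–(-1.3118, 0, -0.0984)  len=0.6238
  (v19,v24,v15) [--+] → (-1.85114, 1.53875, -0.0984)–(-1.75965, 1.75965, -0.0984)  len=0.2391
  (v15,v24,v20) [+-+] → (-1.85114, 1.53875, -0.0984)–(-2.4885, 0, -0.0984)  len=1.6655
  (v22,v27,v23) [++-] → (-1.1663, -0.35128, -0.0984)–(-1.3118, 0, -0.0984)  len=0.3802
  (v23,v27,v28) [-+-] → (-1.1663, -0.35128, -0.0984)–(-0.9276, -0.9276, -0.0984)  len=0.6238
  (v24,v29,v20) [--+] → (-2.39701, -0.220898, -0.0984)–(-2.4885, 0, -0.0984)  len=0.2391
  (v20,v29,v25) [+-+] → (-2.39701, -0.220898, -0.0984)–(-1.75965, -1.75965, -0.0984)  len=1.6655
  (v27,v32,v28) [++-] → (-0.57632, -1.0731, -0.0984)–(-0.9276, -0.9276, -0.0984)  len=0.3802
  (v28,v32,v33) [-+-] → (-0.57632, -1.0731, -0.0984)–(0, -1.3118, -0.0984)  len=0.6238
  (v29,v34,v25) [--+] → (-1.53875, -1.85114, -0.0984)–(-1.75965, -1.75965, -0.0984)  len=0.2391
  (v25,v34,v30) [+-+] → (-1.53875, -1.85114, -0.0984)–(0, -2.4885, -0.0984)  len=1.6655
  (v32,v37,v33) [++-] → (0.35128, -1.1663, -0.0984)–(0, -1.3118, -0.0984)  len=0.3802
  (v33,v37,v38) [-+-] → (0.35128, -1.1663, -0.0984)–(0.9276, -0.9276, -0.0984)  len=0.6238
  (v34,v39,v30) [--+] → (0.220898, -2.39701, -0.0984)–(0, -2.4885, -0.0984)  len=0.2391
  (v30,v39,v35) [+-+] → (0.220898, -2.39701, -0.0984)–(1.75965, -1.75965, -0.0984)  len=1.6655
  (v37,v2,v38) [++-] → (1.0731, -0.57632, -0.0984)–(0.9276, -0.9276, -0.0984)  len=0.3802
  (v38,v2,v3) [-+-] → (1.0731, -0.57632, -0.0984)–(1.3118, 0, -0.0984)  len=0.6238
  (v39,v4,v35) [--+] → (1.85114, -1.53875, -0.0984)–(1.75965, -1.75965, -0.0984)  len=0.2391
  (v35,v4,v0) [+-+] → (1.85114, -1.53875, -0.0984)–(2.4885, 0, -0.0984)  len=1.6655

Chained into 2 loop(s):
  loop 1: 16 segments, perimeter = 8.0321
  loop 2: 16 segments, perimeter = 15.2370
Total perimeter = 23.269

loops=2 perimeter=23.269


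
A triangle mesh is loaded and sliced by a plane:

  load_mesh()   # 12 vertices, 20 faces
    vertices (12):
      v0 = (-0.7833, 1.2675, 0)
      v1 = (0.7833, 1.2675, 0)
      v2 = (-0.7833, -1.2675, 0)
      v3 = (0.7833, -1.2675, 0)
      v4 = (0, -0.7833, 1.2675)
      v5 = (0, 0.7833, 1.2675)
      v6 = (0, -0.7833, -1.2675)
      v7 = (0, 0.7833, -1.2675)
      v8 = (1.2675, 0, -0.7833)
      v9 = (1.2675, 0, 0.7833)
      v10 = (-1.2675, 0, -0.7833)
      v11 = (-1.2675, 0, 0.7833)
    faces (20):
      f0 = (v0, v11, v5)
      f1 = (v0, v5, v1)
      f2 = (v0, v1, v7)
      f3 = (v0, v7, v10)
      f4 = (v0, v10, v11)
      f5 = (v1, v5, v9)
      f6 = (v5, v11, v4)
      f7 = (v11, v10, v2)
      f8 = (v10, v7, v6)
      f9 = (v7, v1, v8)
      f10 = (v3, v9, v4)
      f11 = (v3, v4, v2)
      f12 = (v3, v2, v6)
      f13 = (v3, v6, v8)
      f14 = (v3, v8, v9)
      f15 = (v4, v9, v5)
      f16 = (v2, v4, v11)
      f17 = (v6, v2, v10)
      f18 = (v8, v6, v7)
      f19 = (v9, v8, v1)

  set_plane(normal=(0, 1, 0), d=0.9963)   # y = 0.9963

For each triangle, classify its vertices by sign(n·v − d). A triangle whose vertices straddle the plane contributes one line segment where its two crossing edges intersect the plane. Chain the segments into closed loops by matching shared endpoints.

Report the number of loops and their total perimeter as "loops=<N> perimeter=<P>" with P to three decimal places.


Straddling triangles (8 of 20):
  (v0,v11,v5) [+--] → (-0.886902, 0.9963, 0.167598)–(-0.344574, 0.9963, 0.709926)  len=0.7670
  (v0,v5,v1) [+-+] → (-0.344574, 0.9963, 0.709926)–(0.344574, 0.9963, 0.709926)  len=0.6891
  (v0,v1,v7) [++-] → (0.344574, 0.9963, -0.709926)–(-0.344574, 0.9963, -0.709926)  len=0.6891
  (v0,v7,v10) [+--] → (-0.344574, 0.9963, -0.709926)–(-0.886902, 0.9963, -0.167598)  len=0.7670
  (v0,v10,v11) [+--] → (-0.886902, 0.9963, -0.167598)–(-0.886902, 0.9963, 0.167598)  len=0.3352
  (v1,v5,v9) [+--] → (0.344574, 0.9963, 0.709926)–(0.886902, 0.9963, 0.167598)  len=0.7670
  (v7,v1,v8) [-+-] → (0.344574, 0.9963, -0.709926)–(0.886902, 0.9963, -0.167598)  len=0.7670
  (v9,v8,v1) [--+] → (0.886902, 0.9963, -0.167598)–(0.886902, 0.9963, 0.167598)  len=0.3352

Chained into 1 loop(s):
  loop 1: 8 segments, perimeter = 5.1166
Total perimeter = 5.117

loops=1 perimeter=5.117


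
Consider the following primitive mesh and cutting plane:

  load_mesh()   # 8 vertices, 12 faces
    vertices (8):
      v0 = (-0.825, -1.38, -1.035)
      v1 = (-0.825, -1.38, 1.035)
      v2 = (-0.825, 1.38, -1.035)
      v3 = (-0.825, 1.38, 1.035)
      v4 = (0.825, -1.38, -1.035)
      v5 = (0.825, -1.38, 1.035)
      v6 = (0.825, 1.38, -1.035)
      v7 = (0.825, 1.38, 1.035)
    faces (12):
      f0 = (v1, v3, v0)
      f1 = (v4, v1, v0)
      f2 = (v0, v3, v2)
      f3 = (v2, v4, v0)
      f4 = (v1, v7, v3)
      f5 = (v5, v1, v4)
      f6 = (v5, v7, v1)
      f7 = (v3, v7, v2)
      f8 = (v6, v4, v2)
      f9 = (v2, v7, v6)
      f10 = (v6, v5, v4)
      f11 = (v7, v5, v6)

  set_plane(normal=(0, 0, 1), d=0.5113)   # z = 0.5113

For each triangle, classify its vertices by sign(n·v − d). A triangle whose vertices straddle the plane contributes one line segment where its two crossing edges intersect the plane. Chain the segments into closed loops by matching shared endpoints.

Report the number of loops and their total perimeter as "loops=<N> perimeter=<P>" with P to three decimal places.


loops=1 perimeter=8.820

Straddling triangles (8 of 12):
  (v1,v3,v0) [++-] → (-0.825, 0.681733, 0.5113)–(-0.825, -1.38, 0.5113)  len=2.0617
  (v4,v1,v0) [-+-] → (-0.407558, -1.38, 0.5113)–(-0.825, -1.38, 0.5113)  len=0.4174
  (v0,v3,v2) [-+-] → (-0.825, 0.681733, 0.5113)–(-0.825, 1.38, 0.5113)  len=0.6983
  (v5,v1,v4) [++-] → (-0.407558, -1.38, 0.5113)–(0.825, -1.38, 0.5113)  len=1.2326
  (v3,v7,v2) [++-] → (0.407558, 1.38, 0.5113)–(-0.825, 1.38, 0.5113)  len=1.2326
  (v2,v7,v6) [-+-] → (0.407558, 1.38, 0.5113)–(0.825, 1.38, 0.5113)  len=0.4174
  (v6,v5,v4) [-+-] → (0.825, -0.681733, 0.5113)–(0.825, -1.38, 0.5113)  len=0.6983
  (v7,v5,v6) [++-] → (0.825, -0.681733, 0.5113)–(0.825, 1.38, 0.5113)  len=2.0617

Chained into 1 loop(s):
  loop 1: 8 segments, perimeter = 8.8200
Total perimeter = 8.820


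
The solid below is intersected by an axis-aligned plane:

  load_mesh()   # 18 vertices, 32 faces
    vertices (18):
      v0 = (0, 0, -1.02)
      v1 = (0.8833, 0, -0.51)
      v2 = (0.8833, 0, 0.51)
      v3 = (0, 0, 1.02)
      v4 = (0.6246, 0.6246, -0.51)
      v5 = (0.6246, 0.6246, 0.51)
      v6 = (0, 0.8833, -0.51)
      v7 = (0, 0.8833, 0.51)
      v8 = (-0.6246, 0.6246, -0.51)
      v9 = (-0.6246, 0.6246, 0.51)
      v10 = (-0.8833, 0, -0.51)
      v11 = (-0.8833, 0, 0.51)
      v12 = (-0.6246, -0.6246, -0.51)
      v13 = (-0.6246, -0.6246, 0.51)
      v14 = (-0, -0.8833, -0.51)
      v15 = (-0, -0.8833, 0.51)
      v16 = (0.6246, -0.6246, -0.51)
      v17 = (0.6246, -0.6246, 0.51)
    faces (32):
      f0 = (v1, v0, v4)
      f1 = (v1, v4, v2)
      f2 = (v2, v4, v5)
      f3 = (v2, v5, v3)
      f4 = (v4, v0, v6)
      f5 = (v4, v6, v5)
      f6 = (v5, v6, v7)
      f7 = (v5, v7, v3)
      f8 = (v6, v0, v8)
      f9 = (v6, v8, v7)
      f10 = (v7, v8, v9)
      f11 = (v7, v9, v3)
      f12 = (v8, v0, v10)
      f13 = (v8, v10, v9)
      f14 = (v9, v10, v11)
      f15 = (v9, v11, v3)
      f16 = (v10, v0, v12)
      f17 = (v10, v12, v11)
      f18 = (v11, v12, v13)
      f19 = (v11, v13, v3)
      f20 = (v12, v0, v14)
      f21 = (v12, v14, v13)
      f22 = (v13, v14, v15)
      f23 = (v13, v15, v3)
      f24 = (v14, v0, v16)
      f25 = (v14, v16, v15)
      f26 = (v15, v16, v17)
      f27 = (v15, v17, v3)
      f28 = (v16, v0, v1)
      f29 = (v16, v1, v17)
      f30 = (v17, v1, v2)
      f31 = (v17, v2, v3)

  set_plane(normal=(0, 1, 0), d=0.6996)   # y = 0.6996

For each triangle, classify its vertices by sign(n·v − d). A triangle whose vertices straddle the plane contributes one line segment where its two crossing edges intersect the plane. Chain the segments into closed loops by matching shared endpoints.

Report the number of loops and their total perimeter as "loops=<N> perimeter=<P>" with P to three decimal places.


loops=1 perimeter=3.864

Straddling triangles (8 of 32):
  (v4,v0,v6) [--+] → (0, 0.6996, -0.616065)–(0.443522, 0.6996, -0.51)  len=0.4560
  (v4,v6,v5) [-+-] → (0.443522, 0.6996, -0.51)–(0.443522, 0.6996, 0.214291)  len=0.7243
  (v5,v6,v7) [-++] → (0.443522, 0.6996, 0.214291)–(0.443522, 0.6996, 0.51)  len=0.2957
  (v5,v7,v3) [-+-] → (0.443522, 0.6996, 0.51)–(0, 0.6996, 0.616065)  len=0.4560
  (v6,v0,v8) [+--] → (0, 0.6996, -0.616065)–(-0.443522, 0.6996, -0.51)  len=0.4560
  (v6,v8,v7) [+-+] → (-0.443522, 0.6996, -0.51)–(-0.443522, 0.6996, -0.214291)  len=0.2957
  (v7,v8,v9) [+--] → (-0.443522, 0.6996, -0.214291)–(-0.443522, 0.6996, 0.51)  len=0.7243
  (v7,v9,v3) [+--] → (-0.443522, 0.6996, 0.51)–(0, 0.6996, 0.616065)  len=0.4560

Chained into 1 loop(s):
  loop 1: 8 segments, perimeter = 3.8641
Total perimeter = 3.864
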